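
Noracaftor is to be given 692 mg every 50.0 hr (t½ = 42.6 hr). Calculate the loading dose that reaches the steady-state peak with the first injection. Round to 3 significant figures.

k = ln 2 / 42.6 = 0.01627 hr⁻¹
Accumulation ratio R = 1 / (1 − e^(−kτ)) = 1 / (1 − e^(−0.01627×50.0)) = 1 / (1 − 0.4433) = 1.796
Loading dose = maintenance dose × R = 692 × 1.796 ≈ 1240 mg

1240 mg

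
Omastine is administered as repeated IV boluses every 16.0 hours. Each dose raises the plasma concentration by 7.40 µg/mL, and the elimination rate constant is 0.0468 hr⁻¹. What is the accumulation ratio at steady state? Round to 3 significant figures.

Fraction remaining after one interval: e^(−kτ) = e^(−0.04680 × 16.0) = 0.4729
R = 1 / (1 − 0.4729) = 1 / 0.5271 ≈ 1.90

1.90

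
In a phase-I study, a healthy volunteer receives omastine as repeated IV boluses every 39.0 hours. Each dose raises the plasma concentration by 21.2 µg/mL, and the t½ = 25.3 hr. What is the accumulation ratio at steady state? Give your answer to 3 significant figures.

k = ln 2 / 25.3 = 0.02740 hr⁻¹
Fraction remaining after one interval: e^(−kτ) = e^(−0.02740 × 39.0) = 0.3435
R = 1 / (1 − 0.3435) = 1 / 0.6565 ≈ 1.52

1.52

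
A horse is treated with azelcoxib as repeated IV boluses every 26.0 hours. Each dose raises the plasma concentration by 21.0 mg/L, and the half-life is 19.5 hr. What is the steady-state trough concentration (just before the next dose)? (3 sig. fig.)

k = ln 2 / 19.5 = 0.03555 hr⁻¹
Fraction remaining after one interval: e^(−kτ) = e^(−0.03555 × 26.0) = 0.3969
R = 1 / (1 − 0.3969) = 1.658
Css,max = 21.0 × 1.658 = 34.82 mg/L
Css,min = Css,max × e^(−kτ) = 34.82 × 0.3969 ≈ 13.8 mg/L

13.8 mg/L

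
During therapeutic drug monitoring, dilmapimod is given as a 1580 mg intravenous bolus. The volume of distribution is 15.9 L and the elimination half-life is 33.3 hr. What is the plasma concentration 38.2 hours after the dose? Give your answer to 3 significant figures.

C₀ = dose / V = 1580 / 15.9 = 99.37 mg/L
k = ln 2 / 33.3 = 0.02082 hr⁻¹
C(t) = C₀ e^(−kt) = 99.37 × e^(−0.02082 × 38.2) = 99.37 × e^(−0.7951) = 99.37 × 0.4515 ≈ 44.9 mg/L

44.9 mg/L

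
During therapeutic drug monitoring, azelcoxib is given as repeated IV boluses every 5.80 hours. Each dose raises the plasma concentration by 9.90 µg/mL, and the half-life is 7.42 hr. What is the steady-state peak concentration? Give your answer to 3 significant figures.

23.7 µg/mL

k = ln 2 / 7.42 = 0.09342 hr⁻¹
Fraction remaining after one interval: e^(−kτ) = e^(−0.09342 × 5.80) = 0.5817
R = 1 / (1 − 0.5817) = 2.391
Css,max = 9.90 × 2.391 ≈ 23.7 µg/mL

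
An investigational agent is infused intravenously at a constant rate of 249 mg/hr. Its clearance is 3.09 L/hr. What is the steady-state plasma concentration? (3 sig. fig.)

Css = infusion rate / CL = 249 / 3.09 ≈ 80.6 µg/mL

80.6 µg/mL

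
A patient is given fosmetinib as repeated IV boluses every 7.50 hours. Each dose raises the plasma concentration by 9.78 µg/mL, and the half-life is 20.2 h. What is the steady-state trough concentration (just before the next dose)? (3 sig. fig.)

k = ln 2 / 20.2 = 0.03431 h⁻¹
Fraction remaining after one interval: e^(−kτ) = e^(−0.03431 × 7.50) = 0.7731
R = 1 / (1 − 0.7731) = 4.407
Css,max = 9.78 × 4.407 = 43.10 µg/mL
Css,min = Css,max × e^(−kτ) = 43.10 × 0.7731 ≈ 33.3 µg/mL

33.3 µg/mL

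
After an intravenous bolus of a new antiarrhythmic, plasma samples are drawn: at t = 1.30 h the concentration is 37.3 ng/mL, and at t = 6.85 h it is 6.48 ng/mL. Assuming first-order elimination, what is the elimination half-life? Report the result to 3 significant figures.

2.20 hours

k = ln(C₁/C₂) / (t₂ − t₁) = ln(37.3/6.48) / (6.85 − 1.30)
  = 1.750 / 5.550 = 0.3154 h⁻¹
t½ = ln 2 / k = ln 2 / 0.3154 ≈ 2.20 hours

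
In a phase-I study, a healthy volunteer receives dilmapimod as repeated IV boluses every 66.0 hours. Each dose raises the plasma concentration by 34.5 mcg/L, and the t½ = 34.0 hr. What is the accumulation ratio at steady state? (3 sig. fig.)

k = ln 2 / 34.0 = 0.02039 hr⁻¹
Fraction remaining after one interval: e^(−kτ) = e^(−0.02039 × 66.0) = 0.2604
R = 1 / (1 − 0.2604) = 1 / 0.7396 ≈ 1.35

1.35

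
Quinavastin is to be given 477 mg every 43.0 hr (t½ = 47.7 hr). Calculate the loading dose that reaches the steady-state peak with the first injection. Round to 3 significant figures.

k = ln 2 / 47.7 = 0.01453 hr⁻¹
Accumulation ratio R = 1 / (1 − e^(−kτ)) = 1 / (1 − e^(−0.01453×43.0)) = 1 / (1 − 0.5353) = 2.152
Loading dose = maintenance dose × R = 477 × 2.152 ≈ 1030 mg

1030 mg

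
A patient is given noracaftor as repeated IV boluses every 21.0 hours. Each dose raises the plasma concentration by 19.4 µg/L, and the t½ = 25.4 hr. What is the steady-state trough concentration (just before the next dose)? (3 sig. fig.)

25.1 µg/L

k = ln 2 / 25.4 = 0.02729 hr⁻¹
Fraction remaining after one interval: e^(−kτ) = e^(−0.02729 × 21.0) = 0.5638
R = 1 / (1 − 0.5638) = 2.292
Css,max = 19.4 × 2.292 = 44.47 µg/L
Css,min = Css,max × e^(−kτ) = 44.47 × 0.5638 ≈ 25.1 µg/L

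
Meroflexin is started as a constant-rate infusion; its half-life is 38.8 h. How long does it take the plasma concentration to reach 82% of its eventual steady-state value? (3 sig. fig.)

96.0 hours

k = ln 2 / 38.8 = 0.01786 h⁻¹
f = 1 − e^(−kt)  ⇒  t = −ln(1 − f) / k
t = −ln(1 − 0.82) / 0.01786 = 1.715 / 0.01786 ≈ 96.0 hours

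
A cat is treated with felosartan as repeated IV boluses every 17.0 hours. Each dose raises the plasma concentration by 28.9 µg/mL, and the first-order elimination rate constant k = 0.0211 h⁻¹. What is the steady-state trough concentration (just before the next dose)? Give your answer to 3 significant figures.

67.0 µg/mL

Fraction remaining after one interval: e^(−kτ) = e^(−0.02110 × 17.0) = 0.6986
R = 1 / (1 − 0.6986) = 3.318
Css,max = 28.9 × 3.318 = 95.88 µg/mL
Css,min = Css,max × e^(−kτ) = 95.88 × 0.6986 ≈ 67.0 µg/mL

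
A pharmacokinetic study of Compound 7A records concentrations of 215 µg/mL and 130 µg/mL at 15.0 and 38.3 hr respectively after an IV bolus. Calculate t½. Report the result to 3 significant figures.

32.1 hours

k = ln(C₁/C₂) / (t₂ − t₁) = ln(215/130) / (38.3 − 15.0)
  = 0.5031 / 23.30 = 0.02159 hr⁻¹
t½ = ln 2 / k = ln 2 / 0.02159 ≈ 32.1 hours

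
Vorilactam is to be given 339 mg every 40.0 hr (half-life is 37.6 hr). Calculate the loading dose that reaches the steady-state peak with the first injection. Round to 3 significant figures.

k = ln 2 / 37.6 = 0.01843 hr⁻¹
Accumulation ratio R = 1 / (1 − e^(−kτ)) = 1 / (1 − e^(−0.01843×40.0)) = 1 / (1 − 0.4784) = 1.917
Loading dose = maintenance dose × R = 339 × 1.917 ≈ 650 mg

650 mg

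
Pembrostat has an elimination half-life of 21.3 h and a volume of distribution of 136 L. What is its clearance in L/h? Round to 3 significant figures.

4.43 L/h

k = ln 2 / t½ = ln 2 / 21.3 = 0.03254 h⁻¹
CL = k · V = 0.03254 × 136 ≈ 4.43 L/h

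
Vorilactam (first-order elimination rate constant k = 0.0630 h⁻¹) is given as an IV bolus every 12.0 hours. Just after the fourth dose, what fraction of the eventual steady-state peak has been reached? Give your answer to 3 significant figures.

0.951

f_n = 1 − e^(−nkτ) = 1 − e^(−4 × 0.06300 × 12.0) = 1 − e^(−3.024) = 1 − 0.04861 ≈ 0.951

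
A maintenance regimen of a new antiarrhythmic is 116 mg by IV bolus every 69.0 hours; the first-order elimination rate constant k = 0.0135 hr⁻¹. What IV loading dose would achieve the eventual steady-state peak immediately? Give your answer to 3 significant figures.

191 mg

Accumulation ratio R = 1 / (1 − e^(−kτ)) = 1 / (1 − e^(−0.01350×69.0)) = 1 / (1 − 0.3940) = 1.650
Loading dose = maintenance dose × R = 116 × 1.650 ≈ 191 mg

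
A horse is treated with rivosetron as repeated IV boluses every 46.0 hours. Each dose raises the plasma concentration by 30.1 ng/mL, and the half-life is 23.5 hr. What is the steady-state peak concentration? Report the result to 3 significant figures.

k = ln 2 / 23.5 = 0.02950 hr⁻¹
Fraction remaining after one interval: e^(−kτ) = e^(−0.02950 × 46.0) = 0.2575
R = 1 / (1 − 0.2575) = 1.347
Css,max = 30.1 × 1.347 ≈ 40.5 ng/mL

40.5 ng/mL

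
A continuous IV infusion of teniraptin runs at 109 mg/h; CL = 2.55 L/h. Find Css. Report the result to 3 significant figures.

42.7 mg/L

Css = infusion rate / CL = 109 / 2.55 ≈ 42.7 mg/L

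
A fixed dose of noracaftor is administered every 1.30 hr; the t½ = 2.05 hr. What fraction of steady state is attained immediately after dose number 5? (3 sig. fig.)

k = ln 2 / 2.05 = 0.3381 hr⁻¹
f_n = 1 − e^(−nkτ) = 1 − e^(−5 × 0.3381 × 1.30) = 1 − e^(−2.198) = 1 − 0.1110 ≈ 0.889

0.889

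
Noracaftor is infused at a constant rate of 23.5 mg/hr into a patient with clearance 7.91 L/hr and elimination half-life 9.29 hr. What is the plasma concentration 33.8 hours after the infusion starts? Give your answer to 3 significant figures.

Css = rate / CL = 23.5 / 7.91 = 2.971 µg/mL
k = ln 2 / 9.29 = 0.07461 hr⁻¹
C(t) = Css (1 − e^(−kt)) = 2.971 × (1 − e^(−2.522)) = 2.971 × 0.9197 ≈ 2.73 µg/mL

2.73 µg/mL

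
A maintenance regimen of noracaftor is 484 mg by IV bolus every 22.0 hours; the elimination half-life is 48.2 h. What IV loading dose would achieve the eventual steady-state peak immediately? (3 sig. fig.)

1780 mg

k = ln 2 / 48.2 = 0.01438 h⁻¹
Accumulation ratio R = 1 / (1 − e^(−kτ)) = 1 / (1 − e^(−0.01438×22.0)) = 1 / (1 − 0.7288) = 3.687
Loading dose = maintenance dose × R = 484 × 3.687 ≈ 1780 mg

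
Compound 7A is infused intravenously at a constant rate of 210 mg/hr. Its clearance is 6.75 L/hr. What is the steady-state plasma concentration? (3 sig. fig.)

Css = infusion rate / CL = 210 / 6.75 ≈ 31.1 µg/mL

31.1 µg/mL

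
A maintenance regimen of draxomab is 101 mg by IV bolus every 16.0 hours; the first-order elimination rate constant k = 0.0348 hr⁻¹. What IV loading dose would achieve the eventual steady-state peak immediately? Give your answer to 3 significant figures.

Accumulation ratio R = 1 / (1 − e^(−kτ)) = 1 / (1 − e^(−0.03480×16.0)) = 1 / (1 − 0.5730) = 2.342
Loading dose = maintenance dose × R = 101 × 2.342 ≈ 237 mg

237 mg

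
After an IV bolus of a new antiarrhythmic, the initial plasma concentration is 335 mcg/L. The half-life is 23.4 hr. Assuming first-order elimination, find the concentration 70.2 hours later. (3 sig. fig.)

41.9 mcg/L

k = ln 2 / 23.4 = 0.02962 hr⁻¹
70.2 hr is 3.000 half-lives, so C = 335 × (1/2)^3.000 = 335 × 0.1250 ≈ 41.9 mcg/L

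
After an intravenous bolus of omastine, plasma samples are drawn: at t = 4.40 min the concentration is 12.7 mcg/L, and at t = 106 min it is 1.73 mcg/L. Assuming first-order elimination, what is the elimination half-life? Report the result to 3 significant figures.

k = ln(C₁/C₂) / (t₂ − t₁) = ln(12.7/1.73) / (106 − 4.40)
  = 1.993 / 101.6 = 0.01962 min⁻¹
t½ = ln 2 / k = ln 2 / 0.01962 ≈ 35.3 minutes

35.3 minutes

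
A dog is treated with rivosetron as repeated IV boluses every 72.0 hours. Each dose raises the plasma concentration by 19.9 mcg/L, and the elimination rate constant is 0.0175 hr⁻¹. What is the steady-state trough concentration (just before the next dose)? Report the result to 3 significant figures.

7.88 mcg/L

Fraction remaining after one interval: e^(−kτ) = e^(−0.01750 × 72.0) = 0.2837
R = 1 / (1 − 0.2837) = 1.396
Css,max = 19.9 × 1.396 = 27.78 mcg/L
Css,min = Css,max × e^(−kτ) = 27.78 × 0.2837 ≈ 7.88 mcg/L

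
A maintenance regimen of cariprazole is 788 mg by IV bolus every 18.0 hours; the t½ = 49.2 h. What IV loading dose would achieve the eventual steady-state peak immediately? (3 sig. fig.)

3520 mg

k = ln 2 / 49.2 = 0.01409 h⁻¹
Accumulation ratio R = 1 / (1 − e^(−kτ)) = 1 / (1 − e^(−0.01409×18.0)) = 1 / (1 − 0.7760) = 4.464
Loading dose = maintenance dose × R = 788 × 4.464 ≈ 3520 mg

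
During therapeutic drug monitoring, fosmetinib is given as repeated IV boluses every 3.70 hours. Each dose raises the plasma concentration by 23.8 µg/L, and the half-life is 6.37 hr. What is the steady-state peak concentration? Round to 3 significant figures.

71.8 µg/L

k = ln 2 / 6.37 = 0.1088 hr⁻¹
Fraction remaining after one interval: e^(−kτ) = e^(−0.1088 × 3.70) = 0.6686
R = 1 / (1 − 0.6686) = 3.017
Css,max = 23.8 × 3.017 ≈ 71.8 µg/L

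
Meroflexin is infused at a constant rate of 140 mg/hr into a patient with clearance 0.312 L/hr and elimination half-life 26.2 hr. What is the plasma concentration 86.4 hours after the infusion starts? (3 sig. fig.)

403 µg/mL

Css = rate / CL = 140 / 0.312 = 448.7 µg/mL
k = ln 2 / 26.2 = 0.02646 hr⁻¹
C(t) = Css (1 − e^(−kt)) = 448.7 × (1 − e^(−2.286)) = 448.7 × 0.8983 ≈ 403 µg/mL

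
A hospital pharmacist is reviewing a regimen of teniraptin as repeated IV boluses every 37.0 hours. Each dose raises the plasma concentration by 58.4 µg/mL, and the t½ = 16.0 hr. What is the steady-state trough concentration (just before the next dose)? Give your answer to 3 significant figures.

k = ln 2 / 16.0 = 0.04332 hr⁻¹
Fraction remaining after one interval: e^(−kτ) = e^(−0.04332 × 37.0) = 0.2013
R = 1 / (1 − 0.2013) = 1.252
Css,max = 58.4 × 1.252 = 73.12 µg/mL
Css,min = Css,max × e^(−kτ) = 73.12 × 0.2013 ≈ 14.7 µg/mL

14.7 µg/mL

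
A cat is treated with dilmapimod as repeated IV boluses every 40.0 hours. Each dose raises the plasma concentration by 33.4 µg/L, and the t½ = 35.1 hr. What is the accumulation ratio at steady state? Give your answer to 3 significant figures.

1.83

k = ln 2 / 35.1 = 0.01975 hr⁻¹
Fraction remaining after one interval: e^(−kτ) = e^(−0.01975 × 40.0) = 0.4539
R = 1 / (1 − 0.4539) = 1 / 0.5461 ≈ 1.83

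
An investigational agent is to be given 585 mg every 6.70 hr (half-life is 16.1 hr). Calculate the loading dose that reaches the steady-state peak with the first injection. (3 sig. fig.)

k = ln 2 / 16.1 = 0.04305 hr⁻¹
Accumulation ratio R = 1 / (1 − e^(−kτ)) = 1 / (1 − e^(−0.04305×6.70)) = 1 / (1 − 0.7494) = 3.991
Loading dose = maintenance dose × R = 585 × 3.991 ≈ 2330 mg

2330 mg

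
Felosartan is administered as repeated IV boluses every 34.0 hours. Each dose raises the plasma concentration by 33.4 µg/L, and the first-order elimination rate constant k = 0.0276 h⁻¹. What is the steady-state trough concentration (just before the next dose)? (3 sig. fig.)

Fraction remaining after one interval: e^(−kτ) = e^(−0.02760 × 34.0) = 0.3913
R = 1 / (1 − 0.3913) = 1.643
Css,max = 33.4 × 1.643 = 54.87 µg/L
Css,min = Css,max × e^(−kτ) = 54.87 × 0.3913 ≈ 21.5 µg/L

21.5 µg/L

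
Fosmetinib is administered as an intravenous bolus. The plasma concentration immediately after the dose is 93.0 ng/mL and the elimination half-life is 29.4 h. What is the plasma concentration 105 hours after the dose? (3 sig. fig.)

k = ln 2 / 29.4 = 0.02358 h⁻¹
C(t) = C₀ e^(−kt) = 93.0 × e^(−0.02358 × 105) = 93.0 × e^(−2.476) = 93.0 × 0.08412 ≈ 7.82 ng/mL

7.82 ng/mL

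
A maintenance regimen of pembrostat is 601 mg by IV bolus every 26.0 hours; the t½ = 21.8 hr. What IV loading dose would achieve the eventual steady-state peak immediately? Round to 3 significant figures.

k = ln 2 / 21.8 = 0.03180 hr⁻¹
Accumulation ratio R = 1 / (1 − e^(−kτ)) = 1 / (1 − e^(−0.03180×26.0)) = 1 / (1 − 0.4375) = 1.778
Loading dose = maintenance dose × R = 601 × 1.778 ≈ 1070 mg

1070 mg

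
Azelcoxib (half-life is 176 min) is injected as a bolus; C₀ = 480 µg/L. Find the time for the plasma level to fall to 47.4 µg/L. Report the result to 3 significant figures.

k = ln 2 / 176 = 0.003938 min⁻¹
C(t) = C₀ e^(−kt)  ⇒  t = ln(C₀/C) / k
t = ln(480/47.4) / 0.003938 = 2.315 / 0.003938 ≈ 588 minutes

588 minutes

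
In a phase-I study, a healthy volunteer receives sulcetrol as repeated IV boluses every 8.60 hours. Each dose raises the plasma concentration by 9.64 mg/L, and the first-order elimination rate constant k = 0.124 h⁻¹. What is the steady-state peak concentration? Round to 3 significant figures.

14.7 mg/L

Fraction remaining after one interval: e^(−kτ) = e^(−0.1240 × 8.60) = 0.3442
R = 1 / (1 − 0.3442) = 1.525
Css,max = 9.64 × 1.525 ≈ 14.7 mg/L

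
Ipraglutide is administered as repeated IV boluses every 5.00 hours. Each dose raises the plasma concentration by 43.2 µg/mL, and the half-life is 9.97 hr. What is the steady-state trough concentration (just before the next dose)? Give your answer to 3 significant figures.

k = ln 2 / 9.97 = 0.06952 hr⁻¹
Fraction remaining after one interval: e^(−kτ) = e^(−0.06952 × 5.00) = 0.7064
R = 1 / (1 − 0.7064) = 3.406
Css,max = 43.2 × 3.406 = 147.1 µg/mL
Css,min = Css,max × e^(−kτ) = 147.1 × 0.7064 ≈ 104 µg/mL

104 µg/mL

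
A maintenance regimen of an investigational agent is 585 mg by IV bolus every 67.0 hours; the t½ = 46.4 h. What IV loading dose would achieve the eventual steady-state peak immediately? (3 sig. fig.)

k = ln 2 / 46.4 = 0.01494 h⁻¹
Accumulation ratio R = 1 / (1 − e^(−kτ)) = 1 / (1 − e^(−0.01494×67.0)) = 1 / (1 − 0.3676) = 1.581
Loading dose = maintenance dose × R = 585 × 1.581 ≈ 925 mg

925 mg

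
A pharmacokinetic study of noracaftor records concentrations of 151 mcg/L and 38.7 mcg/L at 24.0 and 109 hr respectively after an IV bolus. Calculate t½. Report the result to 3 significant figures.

43.3 hours

k = ln(C₁/C₂) / (t₂ − t₁) = ln(151/38.7) / (109 − 24.0)
  = 1.361 / 85.00 = 0.01602 hr⁻¹
t½ = ln 2 / k = ln 2 / 0.01602 ≈ 43.3 hours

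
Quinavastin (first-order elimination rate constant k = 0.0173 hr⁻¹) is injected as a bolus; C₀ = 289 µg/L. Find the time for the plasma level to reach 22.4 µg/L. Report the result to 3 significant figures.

C(t) = C₀ e^(−kt)  ⇒  t = ln(C₀/C) / k
t = ln(289/22.4) / 0.01730 = 2.557 / 0.01730 ≈ 148 hours

148 hours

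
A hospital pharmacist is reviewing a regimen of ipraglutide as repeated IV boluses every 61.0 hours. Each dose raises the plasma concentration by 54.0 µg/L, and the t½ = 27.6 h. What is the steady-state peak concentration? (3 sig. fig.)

k = ln 2 / 27.6 = 0.02511 h⁻¹
Fraction remaining after one interval: e^(−kτ) = e^(−0.02511 × 61.0) = 0.2161
R = 1 / (1 − 0.2161) = 1.276
Css,max = 54.0 × 1.276 ≈ 68.9 µg/L

68.9 µg/L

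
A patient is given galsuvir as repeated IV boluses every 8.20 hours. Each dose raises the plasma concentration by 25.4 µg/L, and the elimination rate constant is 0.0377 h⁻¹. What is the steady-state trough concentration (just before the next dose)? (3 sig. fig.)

Fraction remaining after one interval: e^(−kτ) = e^(−0.03770 × 8.20) = 0.7341
R = 1 / (1 − 0.7341) = 3.761
Css,max = 25.4 × 3.761 = 95.52 µg/L
Css,min = Css,max × e^(−kτ) = 95.52 × 0.7341 ≈ 70.1 µg/L

70.1 µg/L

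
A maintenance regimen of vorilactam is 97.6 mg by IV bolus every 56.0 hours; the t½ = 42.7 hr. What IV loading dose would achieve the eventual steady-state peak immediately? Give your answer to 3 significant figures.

163 mg

k = ln 2 / 42.7 = 0.01623 hr⁻¹
Accumulation ratio R = 1 / (1 − e^(−kτ)) = 1 / (1 − e^(−0.01623×56.0)) = 1 / (1 − 0.4029) = 1.675
Loading dose = maintenance dose × R = 97.6 × 1.675 ≈ 163 mg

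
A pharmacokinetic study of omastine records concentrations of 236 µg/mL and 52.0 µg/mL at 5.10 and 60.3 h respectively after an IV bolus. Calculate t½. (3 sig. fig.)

25.3 hours

k = ln(C₁/C₂) / (t₂ − t₁) = ln(236/52.0) / (60.3 − 5.10)
  = 1.513 / 55.20 = 0.02740 h⁻¹
t½ = ln 2 / k = ln 2 / 0.02740 ≈ 25.3 hours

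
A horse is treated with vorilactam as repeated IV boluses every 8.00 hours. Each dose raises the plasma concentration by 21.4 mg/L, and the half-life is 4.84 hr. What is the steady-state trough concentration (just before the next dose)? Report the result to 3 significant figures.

k = ln 2 / 4.84 = 0.1432 hr⁻¹
Fraction remaining after one interval: e^(−kτ) = e^(−0.1432 × 8.00) = 0.3180
R = 1 / (1 − 0.3180) = 1.466
Css,max = 21.4 × 1.466 = 31.38 mg/L
Css,min = Css,max × e^(−kτ) = 31.38 × 0.3180 ≈ 9.98 mg/L

9.98 mg/L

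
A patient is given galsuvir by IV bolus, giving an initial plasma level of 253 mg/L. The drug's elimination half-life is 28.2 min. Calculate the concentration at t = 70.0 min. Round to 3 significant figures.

45.3 mg/L

k = ln 2 / 28.2 = 0.02458 min⁻¹
C(t) = C₀ e^(−kt) = 253 × e^(−0.02458 × 70.0) = 253 × e^(−1.721) = 253 × 0.1790 ≈ 45.3 mg/L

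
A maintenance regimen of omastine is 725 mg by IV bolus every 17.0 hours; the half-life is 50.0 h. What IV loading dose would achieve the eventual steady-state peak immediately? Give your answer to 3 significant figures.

3450 mg

k = ln 2 / 50.0 = 0.01386 h⁻¹
Accumulation ratio R = 1 / (1 − e^(−kτ)) = 1 / (1 − e^(−0.01386×17.0)) = 1 / (1 − 0.7900) = 4.763
Loading dose = maintenance dose × R = 725 × 4.763 ≈ 3450 mg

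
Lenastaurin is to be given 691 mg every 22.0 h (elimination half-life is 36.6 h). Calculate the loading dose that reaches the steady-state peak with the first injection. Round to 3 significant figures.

2030 mg

k = ln 2 / 36.6 = 0.01894 h⁻¹
Accumulation ratio R = 1 / (1 − e^(−kτ)) = 1 / (1 − e^(−0.01894×22.0)) = 1 / (1 − 0.6593) = 2.935
Loading dose = maintenance dose × R = 691 × 2.935 ≈ 2030 mg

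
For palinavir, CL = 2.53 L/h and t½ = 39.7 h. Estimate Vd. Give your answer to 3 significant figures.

145 L

k = ln 2 / t½ = ln 2 / 39.7 = 0.01746 h⁻¹
V = CL / k = 2.53 / 0.01746 ≈ 145 L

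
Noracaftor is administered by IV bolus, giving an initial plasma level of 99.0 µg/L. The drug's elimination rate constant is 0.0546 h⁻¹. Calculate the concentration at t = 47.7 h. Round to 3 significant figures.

C(t) = C₀ e^(−kt) = 99.0 × e^(−0.05460 × 47.7) = 99.0 × e^(−2.604) = 99.0 × 0.07395 ≈ 7.32 µg/L

7.32 µg/L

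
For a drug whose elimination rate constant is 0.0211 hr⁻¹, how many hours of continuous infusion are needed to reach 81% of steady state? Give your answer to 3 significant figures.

78.7 hours

f = 1 − e^(−kt)  ⇒  t = −ln(1 − f) / k
t = −ln(1 − 0.81) / 0.02110 = 1.661 / 0.02110 ≈ 78.7 hours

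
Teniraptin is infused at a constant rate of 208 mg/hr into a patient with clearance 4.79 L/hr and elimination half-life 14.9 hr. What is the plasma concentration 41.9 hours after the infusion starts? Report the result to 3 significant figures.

Css = rate / CL = 208 / 4.79 = 43.42 µg/mL
k = ln 2 / 14.9 = 0.04652 hr⁻¹
C(t) = Css (1 − e^(−kt)) = 43.42 × (1 − e^(−1.949)) = 43.42 × 0.8576 ≈ 37.2 µg/mL

37.2 µg/mL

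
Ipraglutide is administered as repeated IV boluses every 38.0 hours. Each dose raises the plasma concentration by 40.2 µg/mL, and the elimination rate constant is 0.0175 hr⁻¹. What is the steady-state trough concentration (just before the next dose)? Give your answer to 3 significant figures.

Fraction remaining after one interval: e^(−kτ) = e^(−0.01750 × 38.0) = 0.5143
R = 1 / (1 − 0.5143) = 2.059
Css,max = 40.2 × 2.059 = 82.76 µg/mL
Css,min = Css,max × e^(−kτ) = 82.76 × 0.5143 ≈ 42.6 µg/mL

42.6 µg/mL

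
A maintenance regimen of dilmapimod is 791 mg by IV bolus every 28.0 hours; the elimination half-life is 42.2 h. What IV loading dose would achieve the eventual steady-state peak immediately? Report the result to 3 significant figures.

2150 mg

k = ln 2 / 42.2 = 0.01643 h⁻¹
Accumulation ratio R = 1 / (1 − e^(−kτ)) = 1 / (1 − e^(−0.01643×28.0)) = 1 / (1 − 0.6313) = 2.713
Loading dose = maintenance dose × R = 791 × 2.713 ≈ 2150 mg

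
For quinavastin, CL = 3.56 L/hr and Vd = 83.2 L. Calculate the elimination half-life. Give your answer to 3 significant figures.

k = CL / V = 3.56 / 83.2 = 0.04279 hr⁻¹
t½ = ln 2 / k = ln 2 / 0.04279 ≈ 16.2 hours

16.2 hours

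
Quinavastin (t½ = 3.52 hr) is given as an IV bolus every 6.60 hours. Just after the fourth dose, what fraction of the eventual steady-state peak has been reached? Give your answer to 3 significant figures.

k = ln 2 / 3.52 = 0.1969 hr⁻¹
f_n = 1 − e^(−nkτ) = 1 − e^(−4 × 0.1969 × 6.60) = 1 − e^(−5.199) = 1 − 0.005524 ≈ 0.994

0.994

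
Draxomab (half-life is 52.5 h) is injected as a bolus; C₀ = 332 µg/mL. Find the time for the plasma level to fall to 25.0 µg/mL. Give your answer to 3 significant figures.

k = ln 2 / 52.5 = 0.01320 h⁻¹
C(t) = C₀ e^(−kt)  ⇒  t = ln(C₀/C) / k
t = ln(332/25.0) / 0.01320 = 2.586 / 0.01320 ≈ 196 hours

196 hours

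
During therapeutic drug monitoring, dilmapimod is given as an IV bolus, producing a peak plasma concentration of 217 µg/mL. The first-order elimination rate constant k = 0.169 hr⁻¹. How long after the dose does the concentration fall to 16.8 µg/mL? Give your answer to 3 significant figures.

C(t) = C₀ e^(−kt)  ⇒  t = ln(C₀/C) / k
t = ln(217/16.8) / 0.1690 = 2.559 / 0.1690 ≈ 15.1 hours

15.1 hours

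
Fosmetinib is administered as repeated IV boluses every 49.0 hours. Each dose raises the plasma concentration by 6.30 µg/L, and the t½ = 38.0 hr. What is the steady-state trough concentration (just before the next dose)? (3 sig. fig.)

k = ln 2 / 38.0 = 0.01824 hr⁻¹
Fraction remaining after one interval: e^(−kτ) = e^(−0.01824 × 49.0) = 0.4091
R = 1 / (1 − 0.4091) = 1.692
Css,max = 6.30 × 1.692 = 10.66 µg/L
Css,min = Css,max × e^(−kτ) = 10.66 × 0.4091 ≈ 4.36 µg/L

4.36 µg/L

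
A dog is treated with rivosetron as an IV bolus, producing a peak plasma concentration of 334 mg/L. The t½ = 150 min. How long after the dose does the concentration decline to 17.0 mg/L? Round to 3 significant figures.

644 minutes

k = ln 2 / 150 = 0.004621 min⁻¹
C(t) = C₀ e^(−kt)  ⇒  t = ln(C₀/C) / k
t = ln(334/17.0) / 0.004621 = 2.978 / 0.004621 ≈ 644 minutes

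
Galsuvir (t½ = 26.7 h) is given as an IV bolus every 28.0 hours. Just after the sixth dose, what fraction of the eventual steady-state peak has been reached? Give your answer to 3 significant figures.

k = ln 2 / 26.7 = 0.02596 h⁻¹
f_n = 1 − e^(−nkτ) = 1 − e^(−6 × 0.02596 × 28.0) = 1 − e^(−4.361) = 1 − 0.01276 ≈ 0.987

0.987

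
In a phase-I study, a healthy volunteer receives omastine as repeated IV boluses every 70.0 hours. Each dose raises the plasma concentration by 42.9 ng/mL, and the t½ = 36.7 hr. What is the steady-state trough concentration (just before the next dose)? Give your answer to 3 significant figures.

k = ln 2 / 36.7 = 0.01889 hr⁻¹
Fraction remaining after one interval: e^(−kτ) = e^(−0.01889 × 70.0) = 0.2666
R = 1 / (1 − 0.2666) = 1.363
Css,max = 42.9 × 1.363 = 58.49 ng/mL
Css,min = Css,max × e^(−kτ) = 58.49 × 0.2666 ≈ 15.6 ng/mL

15.6 ng/mL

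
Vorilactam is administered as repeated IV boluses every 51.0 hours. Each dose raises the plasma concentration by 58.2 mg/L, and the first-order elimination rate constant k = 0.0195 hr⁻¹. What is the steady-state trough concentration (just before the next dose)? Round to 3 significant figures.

Fraction remaining after one interval: e^(−kτ) = e^(−0.01950 × 51.0) = 0.3699
R = 1 / (1 − 0.3699) = 1.587
Css,max = 58.2 × 1.587 = 92.37 mg/L
Css,min = Css,max × e^(−kτ) = 92.37 × 0.3699 ≈ 34.2 mg/L

34.2 mg/L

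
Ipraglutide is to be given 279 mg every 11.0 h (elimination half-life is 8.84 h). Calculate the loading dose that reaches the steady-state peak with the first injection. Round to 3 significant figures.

k = ln 2 / 8.84 = 0.07841 h⁻¹
Accumulation ratio R = 1 / (1 − e^(−kτ)) = 1 / (1 − e^(−0.07841×11.0)) = 1 / (1 − 0.4221) = 1.730
Loading dose = maintenance dose × R = 279 × 1.730 ≈ 483 mg

483 mg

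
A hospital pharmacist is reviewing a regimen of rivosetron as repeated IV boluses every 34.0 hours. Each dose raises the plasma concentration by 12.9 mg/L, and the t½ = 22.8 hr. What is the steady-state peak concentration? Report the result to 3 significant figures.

k = ln 2 / 22.8 = 0.03040 hr⁻¹
Fraction remaining after one interval: e^(−kτ) = e^(−0.03040 × 34.0) = 0.3557
R = 1 / (1 − 0.3557) = 1.552
Css,max = 12.9 × 1.552 ≈ 20.0 mg/L

20.0 mg/L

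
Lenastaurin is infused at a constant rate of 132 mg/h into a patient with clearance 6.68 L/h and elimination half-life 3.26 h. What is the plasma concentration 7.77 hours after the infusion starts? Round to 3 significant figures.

Css = rate / CL = 132 / 6.68 = 19.76 µg/mL
k = ln 2 / 3.26 = 0.2126 h⁻¹
C(t) = Css (1 − e^(−kt)) = 19.76 × (1 − e^(−1.652)) = 19.76 × 0.8083 ≈ 16.0 µg/mL

16.0 µg/mL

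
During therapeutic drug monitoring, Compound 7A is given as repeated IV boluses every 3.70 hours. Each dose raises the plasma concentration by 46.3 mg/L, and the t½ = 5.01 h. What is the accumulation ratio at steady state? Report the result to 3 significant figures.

2.50

k = ln 2 / 5.01 = 0.1384 h⁻¹
Fraction remaining after one interval: e^(−kτ) = e^(−0.1384 × 3.70) = 0.5994
R = 1 / (1 − 0.5994) = 1 / 0.4006 ≈ 2.50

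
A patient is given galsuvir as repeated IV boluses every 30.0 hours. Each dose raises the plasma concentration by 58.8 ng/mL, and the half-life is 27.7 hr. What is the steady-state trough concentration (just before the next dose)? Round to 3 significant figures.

52.6 ng/mL

k = ln 2 / 27.7 = 0.02502 hr⁻¹
Fraction remaining after one interval: e^(−kτ) = e^(−0.02502 × 30.0) = 0.4720
R = 1 / (1 − 0.4720) = 1.894
Css,max = 58.8 × 1.894 = 111.4 ng/mL
Css,min = Css,max × e^(−kτ) = 111.4 × 0.4720 ≈ 52.6 ng/mL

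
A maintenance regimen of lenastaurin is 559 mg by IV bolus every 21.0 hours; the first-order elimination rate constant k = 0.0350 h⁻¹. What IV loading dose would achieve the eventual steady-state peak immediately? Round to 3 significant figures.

Accumulation ratio R = 1 / (1 − e^(−kτ)) = 1 / (1 − e^(−0.03500×21.0)) = 1 / (1 − 0.4795) = 1.921
Loading dose = maintenance dose × R = 559 × 1.921 ≈ 1070 mg

1070 mg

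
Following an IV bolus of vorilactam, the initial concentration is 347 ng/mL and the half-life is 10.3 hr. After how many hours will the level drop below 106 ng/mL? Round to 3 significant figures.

k = ln 2 / 10.3 = 0.06730 hr⁻¹
C(t) = C₀ e^(−kt)  ⇒  t = ln(C₀/C) / k
t = ln(347/106) / 0.06730 = 1.186 / 0.06730 ≈ 17.6 hours

17.6 hours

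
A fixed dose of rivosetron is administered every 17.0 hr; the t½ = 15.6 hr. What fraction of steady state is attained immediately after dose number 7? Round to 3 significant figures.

0.995

k = ln 2 / 15.6 = 0.04443 hr⁻¹
f_n = 1 − e^(−nkτ) = 1 − e^(−7 × 0.04443 × 17.0) = 1 − e^(−5.287) = 1 − 0.005055 ≈ 0.995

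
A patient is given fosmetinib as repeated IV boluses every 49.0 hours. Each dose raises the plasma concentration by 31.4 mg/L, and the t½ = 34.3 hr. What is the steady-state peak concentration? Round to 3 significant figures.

50.0 mg/L

k = ln 2 / 34.3 = 0.02021 hr⁻¹
Fraction remaining after one interval: e^(−kτ) = e^(−0.02021 × 49.0) = 0.3715
R = 1 / (1 − 0.3715) = 1.591
Css,max = 31.4 × 1.591 ≈ 50.0 mg/L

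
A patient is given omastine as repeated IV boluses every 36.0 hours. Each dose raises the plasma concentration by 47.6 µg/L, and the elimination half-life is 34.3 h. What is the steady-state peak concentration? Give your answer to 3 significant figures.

k = ln 2 / 34.3 = 0.02021 h⁻¹
Fraction remaining after one interval: e^(−kτ) = e^(−0.02021 × 36.0) = 0.4831
R = 1 / (1 − 0.4831) = 1.935
Css,max = 47.6 × 1.935 ≈ 92.1 µg/L

92.1 µg/L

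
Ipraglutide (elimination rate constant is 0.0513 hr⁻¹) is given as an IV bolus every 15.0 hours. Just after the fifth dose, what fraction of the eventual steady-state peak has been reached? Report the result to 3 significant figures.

f_n = 1 − e^(−nkτ) = 1 − e^(−5 × 0.05130 × 15.0) = 1 − e^(−3.848) = 1 − 0.02133 ≈ 0.979

0.979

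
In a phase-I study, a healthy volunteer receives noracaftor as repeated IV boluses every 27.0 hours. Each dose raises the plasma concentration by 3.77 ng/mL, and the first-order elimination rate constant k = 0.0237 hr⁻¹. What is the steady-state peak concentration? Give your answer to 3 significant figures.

7.98 ng/mL

Fraction remaining after one interval: e^(−kτ) = e^(−0.02370 × 27.0) = 0.5273
R = 1 / (1 − 0.5273) = 2.116
Css,max = 3.77 × 2.116 ≈ 7.98 ng/mL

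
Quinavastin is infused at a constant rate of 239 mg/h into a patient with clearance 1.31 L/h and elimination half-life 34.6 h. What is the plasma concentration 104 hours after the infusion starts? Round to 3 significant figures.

Css = rate / CL = 239 / 1.31 = 182.4 mg/L
k = ln 2 / 34.6 = 0.02003 h⁻¹
C(t) = Css (1 − e^(−kt)) = 182.4 × (1 − e^(−2.083)) = 182.4 × 0.8755 ≈ 160 mg/L

160 mg/L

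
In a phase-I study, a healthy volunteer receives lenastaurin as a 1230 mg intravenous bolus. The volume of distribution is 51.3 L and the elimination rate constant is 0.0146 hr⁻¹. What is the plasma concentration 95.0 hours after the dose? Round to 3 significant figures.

C₀ = dose / V = 1230 / 51.3 = 23.98 µg/mL
C(t) = C₀ e^(−kt) = 23.98 × e^(−0.01460 × 95.0) = 23.98 × e^(−1.387) = 23.98 × 0.2498 ≈ 5.99 µg/mL

5.99 µg/mL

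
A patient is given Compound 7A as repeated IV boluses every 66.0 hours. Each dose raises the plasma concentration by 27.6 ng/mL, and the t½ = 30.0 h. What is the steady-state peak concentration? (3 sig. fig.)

k = ln 2 / 30.0 = 0.02310 h⁻¹
Fraction remaining after one interval: e^(−kτ) = e^(−0.02310 × 66.0) = 0.2176
R = 1 / (1 − 0.2176) = 1.278
Css,max = 27.6 × 1.278 ≈ 35.3 ng/mL

35.3 ng/mL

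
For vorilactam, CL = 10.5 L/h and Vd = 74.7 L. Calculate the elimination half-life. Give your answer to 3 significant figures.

4.93 hours

k = CL / V = 10.5 / 74.7 = 0.1406 h⁻¹
t½ = ln 2 / k = ln 2 / 0.1406 ≈ 4.93 hours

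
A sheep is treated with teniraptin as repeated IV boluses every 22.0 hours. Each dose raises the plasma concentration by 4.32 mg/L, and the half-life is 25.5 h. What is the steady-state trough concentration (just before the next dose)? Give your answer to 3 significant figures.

5.28 mg/L

k = ln 2 / 25.5 = 0.02718 h⁻¹
Fraction remaining after one interval: e^(−kτ) = e^(−0.02718 × 22.0) = 0.5499
R = 1 / (1 − 0.5499) = 2.222
Css,max = 4.32 × 2.222 = 9.598 mg/L
Css,min = Css,max × e^(−kτ) = 9.598 × 0.5499 ≈ 5.28 mg/L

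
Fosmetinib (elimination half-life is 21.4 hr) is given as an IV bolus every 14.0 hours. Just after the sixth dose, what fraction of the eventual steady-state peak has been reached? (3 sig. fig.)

0.934

k = ln 2 / 21.4 = 0.03239 hr⁻¹
f_n = 1 − e^(−nkτ) = 1 − e^(−6 × 0.03239 × 14.0) = 1 − e^(−2.721) = 1 − 0.06582 ≈ 0.934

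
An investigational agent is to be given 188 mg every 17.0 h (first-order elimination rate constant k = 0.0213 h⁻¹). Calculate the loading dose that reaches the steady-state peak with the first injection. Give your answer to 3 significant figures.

619 mg

Accumulation ratio R = 1 / (1 − e^(−kτ)) = 1 / (1 − e^(−0.02130×17.0)) = 1 / (1 − 0.6962) = 3.292
Loading dose = maintenance dose × R = 188 × 3.292 ≈ 619 mg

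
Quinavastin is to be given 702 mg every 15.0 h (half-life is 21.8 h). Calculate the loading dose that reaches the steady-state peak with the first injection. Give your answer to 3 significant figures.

k = ln 2 / 21.8 = 0.03180 h⁻¹
Accumulation ratio R = 1 / (1 − e^(−kτ)) = 1 / (1 − e^(−0.03180×15.0)) = 1 / (1 − 0.6207) = 2.636
Loading dose = maintenance dose × R = 702 × 2.636 ≈ 1850 mg

1850 mg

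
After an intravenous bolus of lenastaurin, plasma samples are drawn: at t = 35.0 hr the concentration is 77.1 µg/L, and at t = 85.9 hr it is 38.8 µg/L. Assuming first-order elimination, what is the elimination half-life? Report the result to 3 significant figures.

51.4 hours

k = ln(C₁/C₂) / (t₂ − t₁) = ln(77.1/38.8) / (85.9 − 35.0)
  = 0.6867 / 50.90 = 0.01349 hr⁻¹
t½ = ln 2 / k = ln 2 / 0.01349 ≈ 51.4 hours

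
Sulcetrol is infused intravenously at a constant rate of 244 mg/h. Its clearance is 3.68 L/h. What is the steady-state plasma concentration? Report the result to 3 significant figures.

Css = infusion rate / CL = 244 / 3.68 ≈ 66.3 µg/mL

66.3 µg/mL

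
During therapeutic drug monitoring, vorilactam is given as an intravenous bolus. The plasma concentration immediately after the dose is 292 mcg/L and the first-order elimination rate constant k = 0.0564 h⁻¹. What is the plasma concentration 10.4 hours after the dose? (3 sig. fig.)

162 mcg/L

C(t) = C₀ e^(−kt) = 292 × e^(−0.05640 × 10.4) = 292 × e^(−0.5866) = 292 × 0.5562 ≈ 162 mcg/L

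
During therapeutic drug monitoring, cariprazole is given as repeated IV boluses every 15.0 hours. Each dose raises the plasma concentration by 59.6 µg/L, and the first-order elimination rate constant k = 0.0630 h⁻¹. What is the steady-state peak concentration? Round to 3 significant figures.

97.5 µg/L

Fraction remaining after one interval: e^(−kτ) = e^(−0.06300 × 15.0) = 0.3887
R = 1 / (1 − 0.3887) = 1.636
Css,max = 59.6 × 1.636 ≈ 97.5 µg/L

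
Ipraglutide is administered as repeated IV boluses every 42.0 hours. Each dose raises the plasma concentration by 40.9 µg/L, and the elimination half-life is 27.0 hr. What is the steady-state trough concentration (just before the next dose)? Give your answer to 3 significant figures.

k = ln 2 / 27.0 = 0.02567 hr⁻¹
Fraction remaining after one interval: e^(−kτ) = e^(−0.02567 × 42.0) = 0.3402
R = 1 / (1 − 0.3402) = 1.516
Css,max = 40.9 × 1.516 = 61.99 µg/L
Css,min = Css,max × e^(−kτ) = 61.99 × 0.3402 ≈ 21.1 µg/L

21.1 µg/L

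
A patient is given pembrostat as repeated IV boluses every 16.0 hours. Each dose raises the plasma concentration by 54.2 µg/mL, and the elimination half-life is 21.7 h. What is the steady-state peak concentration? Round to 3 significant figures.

k = ln 2 / 21.7 = 0.03194 h⁻¹
Fraction remaining after one interval: e^(−kτ) = e^(−0.03194 × 16.0) = 0.5998
R = 1 / (1 − 0.5998) = 2.499
Css,max = 54.2 × 2.499 ≈ 135 µg/mL

135 µg/mL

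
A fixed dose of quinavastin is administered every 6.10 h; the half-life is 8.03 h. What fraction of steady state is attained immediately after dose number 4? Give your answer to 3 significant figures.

0.878

k = ln 2 / 8.03 = 0.08632 h⁻¹
f_n = 1 − e^(−nkτ) = 1 − e^(−4 × 0.08632 × 6.10) = 1 − e^(−2.106) = 1 − 0.1217 ≈ 0.878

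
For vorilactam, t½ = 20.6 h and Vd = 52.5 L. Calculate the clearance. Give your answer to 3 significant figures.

k = ln 2 / t½ = ln 2 / 20.6 = 0.03365 h⁻¹
CL = k · V = 0.03365 × 52.5 ≈ 1.77 L/h

1.77 L/h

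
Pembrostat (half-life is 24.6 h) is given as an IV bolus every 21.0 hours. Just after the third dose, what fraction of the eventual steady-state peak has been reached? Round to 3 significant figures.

0.831

k = ln 2 / 24.6 = 0.02818 h⁻¹
f_n = 1 − e^(−nkτ) = 1 − e^(−3 × 0.02818 × 21.0) = 1 − e^(−1.775) = 1 − 0.1695 ≈ 0.831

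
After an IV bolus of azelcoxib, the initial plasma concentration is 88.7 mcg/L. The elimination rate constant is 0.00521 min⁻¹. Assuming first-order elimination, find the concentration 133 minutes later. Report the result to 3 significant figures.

C(t) = C₀ e^(−kt) = 88.7 × e^(−0.005210 × 133) = 88.7 × e^(−0.6929) = 88.7 × 0.5001 ≈ 44.4 mcg/L

44.4 mcg/L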